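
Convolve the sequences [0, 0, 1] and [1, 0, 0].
y[0] = 0×1 = 0; y[1] = 0×0 + 0×1 = 0; y[2] = 0×0 + 0×0 + 1×1 = 1; y[3] = 0×0 + 1×0 = 0; y[4] = 1×0 = 0

[0, 0, 1, 0, 0]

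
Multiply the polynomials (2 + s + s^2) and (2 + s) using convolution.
Ascending coefficients: a = [2, 1, 1], b = [2, 1]. c[0] = 2×2 = 4; c[1] = 2×1 + 1×2 = 4; c[2] = 1×1 + 1×2 = 3; c[3] = 1×1 = 1. Result coefficients: [4, 4, 3, 1] → 4 + 4s + 3s^2 + s^3

4 + 4s + 3s^2 + s^3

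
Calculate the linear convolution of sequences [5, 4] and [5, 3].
y[0] = 5×5 = 25; y[1] = 5×3 + 4×5 = 35; y[2] = 4×3 = 12

[25, 35, 12]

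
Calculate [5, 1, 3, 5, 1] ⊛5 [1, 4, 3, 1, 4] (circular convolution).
Use y[k] = Σ_j u[j]·v[(k-j) mod 5]. y[0] = 5×1 + 1×4 + 3×1 + 5×3 + 1×4 = 31; y[1] = 5×4 + 1×1 + 3×4 + 5×1 + 1×3 = 41; y[2] = 5×3 + 1×4 + 3×1 + 5×4 + 1×1 = 43; y[3] = 5×1 + 1×3 + 3×4 + 5×1 + 1×4 = 29; y[4] = 5×4 + 1×1 + 3×3 + 5×4 + 1×1 = 51. Result: [31, 41, 43, 29, 51]

[31, 41, 43, 29, 51]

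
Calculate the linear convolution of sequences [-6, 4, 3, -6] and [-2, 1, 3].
y[0] = -6×-2 = 12; y[1] = -6×1 + 4×-2 = -14; y[2] = -6×3 + 4×1 + 3×-2 = -20; y[3] = 4×3 + 3×1 + -6×-2 = 27; y[4] = 3×3 + -6×1 = 3; y[5] = -6×3 = -18

[12, -14, -20, 27, 3, -18]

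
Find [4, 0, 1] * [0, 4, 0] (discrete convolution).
y[0] = 4×0 = 0; y[1] = 4×4 + 0×0 = 16; y[2] = 4×0 + 0×4 + 1×0 = 0; y[3] = 0×0 + 1×4 = 4; y[4] = 1×0 = 0

[0, 16, 0, 4, 0]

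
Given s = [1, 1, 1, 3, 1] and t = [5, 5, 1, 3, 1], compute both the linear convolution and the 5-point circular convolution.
Linear: y_lin[0] = 1×5 = 5; y_lin[1] = 1×5 + 1×5 = 10; y_lin[2] = 1×1 + 1×5 + 1×5 = 11; y_lin[3] = 1×3 + 1×1 + 1×5 + 3×5 = 24; y_lin[4] = 1×1 + 1×3 + 1×1 + 3×5 + 1×5 = 25; y_lin[5] = 1×1 + 1×3 + 3×1 + 1×5 = 12; y_lin[6] = 1×1 + 3×3 + 1×1 = 11; y_lin[7] = 3×1 + 1×3 = 6; y_lin[8] = 1×1 = 1 → [5, 10, 11, 24, 25, 12, 11, 6, 1]. Circular (length 5): y[0] = 1×5 + 1×1 + 1×3 + 3×1 + 1×5 = 17; y[1] = 1×5 + 1×5 + 1×1 + 3×3 + 1×1 = 21; y[2] = 1×1 + 1×5 + 1×5 + 3×1 + 1×3 = 17; y[3] = 1×3 + 1×1 + 1×5 + 3×5 + 1×1 = 25; y[4] = 1×1 + 1×3 + 1×1 + 3×5 + 1×5 = 25 → [17, 21, 17, 25, 25]

Linear: [5, 10, 11, 24, 25, 12, 11, 6, 1], Circular: [17, 21, 17, 25, 25]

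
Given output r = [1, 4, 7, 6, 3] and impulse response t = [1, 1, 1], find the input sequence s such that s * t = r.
Deconvolve r=[1, 4, 7, 6, 3] by t=[1, 1, 1]. Since t[0]=1, solve forward: s[0] = r[0] / 1 = 1; s[1] = (r[1] - 1×1) / 1 = 3; s[2] = (r[2] - 3×1 - 1×1) / 1 = 3. So s = [1, 3, 3]. Check by forward convolution: r[0] = 1×1 = 1; r[1] = 1×1 + 3×1 = 4; r[2] = 1×1 + 3×1 + 3×1 = 7; r[3] = 3×1 + 3×1 = 6; r[4] = 3×1 = 3

[1, 3, 3]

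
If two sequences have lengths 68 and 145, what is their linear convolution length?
Linear/full convolution length: m + n - 1 = 68 + 145 - 1 = 212

212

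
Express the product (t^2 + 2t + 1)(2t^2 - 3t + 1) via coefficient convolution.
Ascending coefficients: a = [1, 2, 1], b = [1, -3, 2]. c[0] = 1×1 = 1; c[1] = 1×-3 + 2×1 = -1; c[2] = 1×2 + 2×-3 + 1×1 = -3; c[3] = 2×2 + 1×-3 = 1; c[4] = 1×2 = 2. Result coefficients: [1, -1, -3, 1, 2] → 2t^4 + t^3 - 3t^2 - t + 1

2t^4 + t^3 - 3t^2 - t + 1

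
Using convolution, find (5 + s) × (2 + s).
Ascending coefficients: a = [5, 1], b = [2, 1]. c[0] = 5×2 = 10; c[1] = 5×1 + 1×2 = 7; c[2] = 1×1 = 1. Result coefficients: [10, 7, 1] → 10 + 7s + s^2

10 + 7s + s^2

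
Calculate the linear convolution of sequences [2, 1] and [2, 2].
y[0] = 2×2 = 4; y[1] = 2×2 + 1×2 = 6; y[2] = 1×2 = 2

[4, 6, 2]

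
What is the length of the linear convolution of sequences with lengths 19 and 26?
Linear/full convolution length: m + n - 1 = 19 + 26 - 1 = 44

44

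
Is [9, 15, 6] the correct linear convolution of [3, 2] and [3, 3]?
Recompute linear convolution of [3, 2] and [3, 3]: y[0] = 3×3 = 9; y[1] = 3×3 + 2×3 = 15; y[2] = 2×3 = 6 → [9, 15, 6]. Given [9, 15, 6] matches, so answer: Yes

Yes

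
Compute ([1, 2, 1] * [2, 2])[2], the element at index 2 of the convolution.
Use y[k] = Σ_i a[i]·b[k-i] at k=2. y[2] = 2×2 + 1×2 = 6

6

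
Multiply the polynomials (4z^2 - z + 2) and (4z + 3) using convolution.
Ascending coefficients: a = [2, -1, 4], b = [3, 4]. c[0] = 2×3 = 6; c[1] = 2×4 + -1×3 = 5; c[2] = -1×4 + 4×3 = 8; c[3] = 4×4 = 16. Result coefficients: [6, 5, 8, 16] → 16z^3 + 8z^2 + 5z + 6

16z^3 + 8z^2 + 5z + 6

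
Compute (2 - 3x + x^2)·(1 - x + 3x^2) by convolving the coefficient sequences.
Ascending coefficients: a = [2, -3, 1], b = [1, -1, 3]. c[0] = 2×1 = 2; c[1] = 2×-1 + -3×1 = -5; c[2] = 2×3 + -3×-1 + 1×1 = 10; c[3] = -3×3 + 1×-1 = -10; c[4] = 1×3 = 3. Result coefficients: [2, -5, 10, -10, 3] → 2 - 5x + 10x^2 - 10x^3 + 3x^4

2 - 5x + 10x^2 - 10x^3 + 3x^4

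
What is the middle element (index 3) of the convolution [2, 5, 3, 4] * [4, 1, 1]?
Use y[k] = Σ_i a[i]·b[k-i] at k=3. y[3] = 5×1 + 3×1 + 4×4 = 24

24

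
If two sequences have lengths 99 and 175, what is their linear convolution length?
Linear/full convolution length: m + n - 1 = 99 + 175 - 1 = 273

273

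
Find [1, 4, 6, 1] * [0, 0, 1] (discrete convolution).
y[0] = 1×0 = 0; y[1] = 1×0 + 4×0 = 0; y[2] = 1×1 + 4×0 + 6×0 = 1; y[3] = 4×1 + 6×0 + 1×0 = 4; y[4] = 6×1 + 1×0 = 6; y[5] = 1×1 = 1

[0, 0, 1, 4, 6, 1]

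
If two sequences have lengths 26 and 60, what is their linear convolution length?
Linear/full convolution length: m + n - 1 = 26 + 60 - 1 = 85

85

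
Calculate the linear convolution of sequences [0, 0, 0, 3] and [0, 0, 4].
y[0] = 0×0 = 0; y[1] = 0×0 + 0×0 = 0; y[2] = 0×4 + 0×0 + 0×0 = 0; y[3] = 0×4 + 0×0 + 3×0 = 0; y[4] = 0×4 + 3×0 = 0; y[5] = 3×4 = 12

[0, 0, 0, 0, 0, 12]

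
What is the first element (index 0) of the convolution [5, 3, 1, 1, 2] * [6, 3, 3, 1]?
Use y[k] = Σ_i a[i]·b[k-i] at k=0. y[0] = 5×6 = 30

30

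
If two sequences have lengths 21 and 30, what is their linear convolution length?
Linear/full convolution length: m + n - 1 = 21 + 30 - 1 = 50

50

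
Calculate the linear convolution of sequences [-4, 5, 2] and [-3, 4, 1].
y[0] = -4×-3 = 12; y[1] = -4×4 + 5×-3 = -31; y[2] = -4×1 + 5×4 + 2×-3 = 10; y[3] = 5×1 + 2×4 = 13; y[4] = 2×1 = 2

[12, -31, 10, 13, 2]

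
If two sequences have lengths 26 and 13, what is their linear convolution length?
Linear/full convolution length: m + n - 1 = 26 + 13 - 1 = 38

38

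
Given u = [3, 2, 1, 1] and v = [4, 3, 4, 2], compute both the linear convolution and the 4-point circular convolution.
Linear: y_lin[0] = 3×4 = 12; y_lin[1] = 3×3 + 2×4 = 17; y_lin[2] = 3×4 + 2×3 + 1×4 = 22; y_lin[3] = 3×2 + 2×4 + 1×3 + 1×4 = 21; y_lin[4] = 2×2 + 1×4 + 1×3 = 11; y_lin[5] = 1×2 + 1×4 = 6; y_lin[6] = 1×2 = 2 → [12, 17, 22, 21, 11, 6, 2]. Circular (length 4): y[0] = 3×4 + 2×2 + 1×4 + 1×3 = 23; y[1] = 3×3 + 2×4 + 1×2 + 1×4 = 23; y[2] = 3×4 + 2×3 + 1×4 + 1×2 = 24; y[3] = 3×2 + 2×4 + 1×3 + 1×4 = 21 → [23, 23, 24, 21]

Linear: [12, 17, 22, 21, 11, 6, 2], Circular: [23, 23, 24, 21]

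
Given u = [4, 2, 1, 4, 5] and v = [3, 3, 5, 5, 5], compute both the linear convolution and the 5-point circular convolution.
Linear: y_lin[0] = 4×3 = 12; y_lin[1] = 4×3 + 2×3 = 18; y_lin[2] = 4×5 + 2×3 + 1×3 = 29; y_lin[3] = 4×5 + 2×5 + 1×3 + 4×3 = 45; y_lin[4] = 4×5 + 2×5 + 1×5 + 4×3 + 5×3 = 62; y_lin[5] = 2×5 + 1×5 + 4×5 + 5×3 = 50; y_lin[6] = 1×5 + 4×5 + 5×5 = 50; y_lin[7] = 4×5 + 5×5 = 45; y_lin[8] = 5×5 = 25 → [12, 18, 29, 45, 62, 50, 50, 45, 25]. Circular (length 5): y[0] = 4×3 + 2×5 + 1×5 + 4×5 + 5×3 = 62; y[1] = 4×3 + 2×3 + 1×5 + 4×5 + 5×5 = 68; y[2] = 4×5 + 2×3 + 1×3 + 4×5 + 5×5 = 74; y[3] = 4×5 + 2×5 + 1×3 + 4×3 + 5×5 = 70; y[4] = 4×5 + 2×5 + 1×5 + 4×3 + 5×3 = 62 → [62, 68, 74, 70, 62]

Linear: [12, 18, 29, 45, 62, 50, 50, 45, 25], Circular: [62, 68, 74, 70, 62]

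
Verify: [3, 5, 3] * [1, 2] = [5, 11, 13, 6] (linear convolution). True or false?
Recompute linear convolution of [3, 5, 3] and [1, 2]: y[0] = 3×1 = 3; y[1] = 3×2 + 5×1 = 11; y[2] = 5×2 + 3×1 = 13; y[3] = 3×2 = 6 → [3, 11, 13, 6]. Compare to given [5, 11, 13, 6]: they differ at index 0: given 5, correct 3, so answer: No

No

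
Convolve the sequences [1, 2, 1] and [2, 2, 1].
y[0] = 1×2 = 2; y[1] = 1×2 + 2×2 = 6; y[2] = 1×1 + 2×2 + 1×2 = 7; y[3] = 2×1 + 1×2 = 4; y[4] = 1×1 = 1

[2, 6, 7, 4, 1]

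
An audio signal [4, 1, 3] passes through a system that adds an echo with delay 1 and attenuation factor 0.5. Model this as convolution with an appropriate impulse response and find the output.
Direct-path + delayed-attenuated-path model → impulse response h = [1, 0.5] (1 at lag 0, 0.5 at lag 1). Output y[n] = x[n] + 0.5·x[n - 1] (with x[n] = 0 outside 0..2): y[0] = 4 + 0.5×0 = 4; y[1] = 1 + 0.5×4 = 3.0; y[2] = 3 + 0.5×1 = 3.5; y[3] = 0 + 0.5×3 = 1.5. So y = [4, 3.0, 3.5, 1.5]

[4, 3.0, 3.5, 1.5]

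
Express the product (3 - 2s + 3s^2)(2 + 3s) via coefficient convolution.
Ascending coefficients: a = [3, -2, 3], b = [2, 3]. c[0] = 3×2 = 6; c[1] = 3×3 + -2×2 = 5; c[2] = -2×3 + 3×2 = 0; c[3] = 3×3 = 9. Result coefficients: [6, 5, 0, 9] → 6 + 5s + 9s^3

6 + 5s + 9s^3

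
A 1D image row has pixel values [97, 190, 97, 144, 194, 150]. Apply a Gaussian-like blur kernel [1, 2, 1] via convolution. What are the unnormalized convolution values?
Convolve image row [97, 190, 97, 144, 194, 150] with kernel [1, 2, 1]: y[0] = 97×1 = 97; y[1] = 97×2 + 190×1 = 384; y[2] = 97×1 + 190×2 + 97×1 = 574; y[3] = 190×1 + 97×2 + 144×1 = 528; y[4] = 97×1 + 144×2 + 194×1 = 579; y[5] = 144×1 + 194×2 + 150×1 = 682; y[6] = 194×1 + 150×2 = 494; y[7] = 150×1 = 150 → [97, 384, 574, 528, 579, 682, 494, 150]. Normalization factor = sum(kernel) = 4.

[97, 384, 574, 528, 579, 682, 494, 150]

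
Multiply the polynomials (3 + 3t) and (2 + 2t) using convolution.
Ascending coefficients: a = [3, 3], b = [2, 2]. c[0] = 3×2 = 6; c[1] = 3×2 + 3×2 = 12; c[2] = 3×2 = 6. Result coefficients: [6, 12, 6] → 6 + 12t + 6t^2

6 + 12t + 6t^2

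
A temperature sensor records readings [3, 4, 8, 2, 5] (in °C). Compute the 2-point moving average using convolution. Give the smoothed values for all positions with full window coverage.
2-point moving average kernel = [1, 1]. Apply in 'valid' mode (full window coverage): avg[0] = (3 + 4) / 2 = 3.5; avg[1] = (4 + 8) / 2 = 6.0; avg[2] = (8 + 2) / 2 = 5.0; avg[3] = (2 + 5) / 2 = 3.5. Smoothed values: [3.5, 6.0, 5.0, 3.5]

[3.5, 6.0, 5.0, 3.5]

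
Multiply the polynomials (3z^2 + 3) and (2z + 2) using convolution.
Ascending coefficients: a = [3, 0, 3], b = [2, 2]. c[0] = 3×2 = 6; c[1] = 3×2 + 0×2 = 6; c[2] = 0×2 + 3×2 = 6; c[3] = 3×2 = 6. Result coefficients: [6, 6, 6, 6] → 6z^3 + 6z^2 + 6z + 6

6z^3 + 6z^2 + 6z + 6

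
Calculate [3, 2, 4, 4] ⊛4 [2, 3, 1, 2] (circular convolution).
Use y[k] = Σ_j s[j]·t[(k-j) mod 4]. y[0] = 3×2 + 2×2 + 4×1 + 4×3 = 26; y[1] = 3×3 + 2×2 + 4×2 + 4×1 = 25; y[2] = 3×1 + 2×3 + 4×2 + 4×2 = 25; y[3] = 3×2 + 2×1 + 4×3 + 4×2 = 28. Result: [26, 25, 25, 28]

[26, 25, 25, 28]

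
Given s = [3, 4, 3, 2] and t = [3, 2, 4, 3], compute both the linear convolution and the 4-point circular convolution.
Linear: y_lin[0] = 3×3 = 9; y_lin[1] = 3×2 + 4×3 = 18; y_lin[2] = 3×4 + 4×2 + 3×3 = 29; y_lin[3] = 3×3 + 4×4 + 3×2 + 2×3 = 37; y_lin[4] = 4×3 + 3×4 + 2×2 = 28; y_lin[5] = 3×3 + 2×4 = 17; y_lin[6] = 2×3 = 6 → [9, 18, 29, 37, 28, 17, 6]. Circular (length 4): y[0] = 3×3 + 4×3 + 3×4 + 2×2 = 37; y[1] = 3×2 + 4×3 + 3×3 + 2×4 = 35; y[2] = 3×4 + 4×2 + 3×3 + 2×3 = 35; y[3] = 3×3 + 4×4 + 3×2 + 2×3 = 37 → [37, 35, 35, 37]

Linear: [9, 18, 29, 37, 28, 17, 6], Circular: [37, 35, 35, 37]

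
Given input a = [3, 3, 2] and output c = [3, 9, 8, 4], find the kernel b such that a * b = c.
Output length 4 = len(a) + len(b) - 1 ⇒ len(b) = 2. Solve b forward using b[k] = (c[k] - Σ_{i≥1} a[i]·b[k-i]) / a[0]: b[0] = c[0] / a[0] = 3 / 3 = 1; b[1] = (c[1] - 3×1) / a[0] = (9 - 3×1) / 3 = 2. So b = [1, 2]. Forward-check [3, 3, 2] * [1, 2]: c[0] = 3×1 = 3; c[1] = 3×2 + 3×1 = 9; c[2] = 3×2 + 2×1 = 8; c[3] = 2×2 = 4 → [3, 9, 8, 4] ✓

[1, 2]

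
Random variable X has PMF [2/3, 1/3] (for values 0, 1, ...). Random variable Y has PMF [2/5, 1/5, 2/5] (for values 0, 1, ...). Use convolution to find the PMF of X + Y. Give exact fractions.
P(X+Y=k) = Σ_i P(X=i)·P(Y=k-i) — a convolution of [2/3, 1/3] and [2/5, 1/5, 2/5]. P(X+Y=0) = (2/3)×(2/5) = 4/15; P(X+Y=1) = (2/3)×(1/5) + (1/3)×(2/5) = 2/15 + 2/15 = 4/15; P(X+Y=2) = (2/3)×(2/5) + (1/3)×(1/5) = 4/15 + 1/15 = 1/3; P(X+Y=3) = (1/3)×(2/5) = 2/15. PMF: [4/15, 4/15, 1/3, 2/15] (sums to 1 ✓)

[4/15, 4/15, 1/3, 2/15]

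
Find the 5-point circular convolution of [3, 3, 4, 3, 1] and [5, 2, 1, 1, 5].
Use y[k] = Σ_j a[j]·b[(k-j) mod 5]. y[0] = 3×5 + 3×5 + 4×1 + 3×1 + 1×2 = 39; y[1] = 3×2 + 3×5 + 4×5 + 3×1 + 1×1 = 45; y[2] = 3×1 + 3×2 + 4×5 + 3×5 + 1×1 = 45; y[3] = 3×1 + 3×1 + 4×2 + 3×5 + 1×5 = 34; y[4] = 3×5 + 3×1 + 4×1 + 3×2 + 1×5 = 33. Result: [39, 45, 45, 34, 33]

[39, 45, 45, 34, 33]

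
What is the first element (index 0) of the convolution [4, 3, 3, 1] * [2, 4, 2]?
Use y[k] = Σ_i a[i]·b[k-i] at k=0. y[0] = 4×2 = 8

8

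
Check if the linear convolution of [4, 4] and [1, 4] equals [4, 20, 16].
Recompute linear convolution of [4, 4] and [1, 4]: y[0] = 4×1 = 4; y[1] = 4×4 + 4×1 = 20; y[2] = 4×4 = 16 → [4, 20, 16]. Given [4, 20, 16] matches, so answer: Yes

Yes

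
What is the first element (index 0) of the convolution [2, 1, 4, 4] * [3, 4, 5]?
Use y[k] = Σ_i a[i]·b[k-i] at k=0. y[0] = 2×3 = 6

6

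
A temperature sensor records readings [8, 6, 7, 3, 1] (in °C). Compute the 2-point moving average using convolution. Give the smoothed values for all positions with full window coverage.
2-point moving average kernel = [1, 1]. Apply in 'valid' mode (full window coverage): avg[0] = (8 + 6) / 2 = 7.0; avg[1] = (6 + 7) / 2 = 6.5; avg[2] = (7 + 3) / 2 = 5.0; avg[3] = (3 + 1) / 2 = 2.0. Smoothed values: [7.0, 6.5, 5.0, 2.0]

[7.0, 6.5, 5.0, 2.0]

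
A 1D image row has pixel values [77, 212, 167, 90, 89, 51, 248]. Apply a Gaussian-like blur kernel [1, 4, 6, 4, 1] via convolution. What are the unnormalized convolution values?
Convolve image row [77, 212, 167, 90, 89, 51, 248] with kernel [1, 4, 6, 4, 1]: y[0] = 77×1 = 77; y[1] = 77×4 + 212×1 = 520; y[2] = 77×6 + 212×4 + 167×1 = 1477; y[3] = 77×4 + 212×6 + 167×4 + 90×1 = 2338; y[4] = 77×1 + 212×4 + 167×6 + 90×4 + 89×1 = 2376; y[5] = 212×1 + 167×4 + 90×6 + 89×4 + 51×1 = 1827; y[6] = 167×1 + 90×4 + 89×6 + 51×4 + 248×1 = 1513; y[7] = 90×1 + 89×4 + 51×6 + 248×4 = 1744; y[8] = 89×1 + 51×4 + 248×6 = 1781; y[9] = 51×1 + 248×4 = 1043; y[10] = 248×1 = 248 → [77, 520, 1477, 2338, 2376, 1827, 1513, 1744, 1781, 1043, 248]. Normalization factor = sum(kernel) = 16.

[77, 520, 1477, 2338, 2376, 1827, 1513, 1744, 1781, 1043, 248]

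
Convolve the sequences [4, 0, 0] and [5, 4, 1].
y[0] = 4×5 = 20; y[1] = 4×4 + 0×5 = 16; y[2] = 4×1 + 0×4 + 0×5 = 4; y[3] = 0×1 + 0×4 = 0; y[4] = 0×1 = 0

[20, 16, 4, 0, 0]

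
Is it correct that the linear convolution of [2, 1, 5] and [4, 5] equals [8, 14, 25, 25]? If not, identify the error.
Recompute linear convolution of [2, 1, 5] and [4, 5]: y[0] = 2×4 = 8; y[1] = 2×5 + 1×4 = 14; y[2] = 1×5 + 5×4 = 25; y[3] = 5×5 = 25 → [8, 14, 25, 25]. Given [8, 14, 25, 25] matches, so answer: Yes

Yes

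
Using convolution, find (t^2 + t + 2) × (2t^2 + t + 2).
Ascending coefficients: a = [2, 1, 1], b = [2, 1, 2]. c[0] = 2×2 = 4; c[1] = 2×1 + 1×2 = 4; c[2] = 2×2 + 1×1 + 1×2 = 7; c[3] = 1×2 + 1×1 = 3; c[4] = 1×2 = 2. Result coefficients: [4, 4, 7, 3, 2] → 2t^4 + 3t^3 + 7t^2 + 4t + 4

2t^4 + 3t^3 + 7t^2 + 4t + 4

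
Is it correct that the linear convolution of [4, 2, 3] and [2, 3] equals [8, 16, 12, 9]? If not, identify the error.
Recompute linear convolution of [4, 2, 3] and [2, 3]: y[0] = 4×2 = 8; y[1] = 4×3 + 2×2 = 16; y[2] = 2×3 + 3×2 = 12; y[3] = 3×3 = 9 → [8, 16, 12, 9]. Given [8, 16, 12, 9] matches, so answer: Yes

Yes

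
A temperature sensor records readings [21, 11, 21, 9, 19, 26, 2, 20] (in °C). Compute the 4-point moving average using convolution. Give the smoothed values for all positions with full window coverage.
4-point moving average kernel = [1, 1, 1, 1]. Apply in 'valid' mode (full window coverage): avg[0] = (21 + 11 + 21 + 9) / 4 = 15.5; avg[1] = (11 + 21 + 9 + 19) / 4 = 15.0; avg[2] = (21 + 9 + 19 + 26) / 4 = 18.75; avg[3] = (9 + 19 + 26 + 2) / 4 = 14.0; avg[4] = (19 + 26 + 2 + 20) / 4 = 16.75. Smoothed values: [15.5, 15.0, 18.75, 14.0, 16.75]

[15.5, 15.0, 18.75, 14.0, 16.75]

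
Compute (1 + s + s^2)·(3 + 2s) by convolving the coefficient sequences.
Ascending coefficients: a = [1, 1, 1], b = [3, 2]. c[0] = 1×3 = 3; c[1] = 1×2 + 1×3 = 5; c[2] = 1×2 + 1×3 = 5; c[3] = 1×2 = 2. Result coefficients: [3, 5, 5, 2] → 3 + 5s + 5s^2 + 2s^3

3 + 5s + 5s^2 + 2s^3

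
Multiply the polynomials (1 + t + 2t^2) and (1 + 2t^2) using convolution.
Ascending coefficients: a = [1, 1, 2], b = [1, 0, 2]. c[0] = 1×1 = 1; c[1] = 1×0 + 1×1 = 1; c[2] = 1×2 + 1×0 + 2×1 = 4; c[3] = 1×2 + 2×0 = 2; c[4] = 2×2 = 4. Result coefficients: [1, 1, 4, 2, 4] → 1 + t + 4t^2 + 2t^3 + 4t^4

1 + t + 4t^2 + 2t^3 + 4t^4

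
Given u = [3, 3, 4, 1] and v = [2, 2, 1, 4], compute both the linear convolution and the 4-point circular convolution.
Linear: y_lin[0] = 3×2 = 6; y_lin[1] = 3×2 + 3×2 = 12; y_lin[2] = 3×1 + 3×2 + 4×2 = 17; y_lin[3] = 3×4 + 3×1 + 4×2 + 1×2 = 25; y_lin[4] = 3×4 + 4×1 + 1×2 = 18; y_lin[5] = 4×4 + 1×1 = 17; y_lin[6] = 1×4 = 4 → [6, 12, 17, 25, 18, 17, 4]. Circular (length 4): y[0] = 3×2 + 3×4 + 4×1 + 1×2 = 24; y[1] = 3×2 + 3×2 + 4×4 + 1×1 = 29; y[2] = 3×1 + 3×2 + 4×2 + 1×4 = 21; y[3] = 3×4 + 3×1 + 4×2 + 1×2 = 25 → [24, 29, 21, 25]

Linear: [6, 12, 17, 25, 18, 17, 4], Circular: [24, 29, 21, 25]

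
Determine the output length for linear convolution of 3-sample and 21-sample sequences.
Linear/full convolution length: m + n - 1 = 3 + 21 - 1 = 23

23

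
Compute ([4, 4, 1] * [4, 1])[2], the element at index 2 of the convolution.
Use y[k] = Σ_i a[i]·b[k-i] at k=2. y[2] = 4×1 + 1×4 = 8

8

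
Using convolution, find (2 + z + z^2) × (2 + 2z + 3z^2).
Ascending coefficients: a = [2, 1, 1], b = [2, 2, 3]. c[0] = 2×2 = 4; c[1] = 2×2 + 1×2 = 6; c[2] = 2×3 + 1×2 + 1×2 = 10; c[3] = 1×3 + 1×2 = 5; c[4] = 1×3 = 3. Result coefficients: [4, 6, 10, 5, 3] → 4 + 6z + 10z^2 + 5z^3 + 3z^4

4 + 6z + 10z^2 + 5z^3 + 3z^4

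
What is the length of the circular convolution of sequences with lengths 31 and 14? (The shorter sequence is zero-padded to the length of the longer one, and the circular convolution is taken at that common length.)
Circular convolution (zero-padding the shorter input) has length max(m, n) = max(31, 14) = 31

31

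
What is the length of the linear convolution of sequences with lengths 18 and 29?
Linear/full convolution length: m + n - 1 = 18 + 29 - 1 = 46

46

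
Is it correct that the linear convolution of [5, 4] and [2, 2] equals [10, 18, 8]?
Recompute linear convolution of [5, 4] and [2, 2]: y[0] = 5×2 = 10; y[1] = 5×2 + 4×2 = 18; y[2] = 4×2 = 8 → [10, 18, 8]. Given [10, 18, 8] matches, so answer: Yes

Yes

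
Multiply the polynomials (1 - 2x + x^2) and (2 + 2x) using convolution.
Ascending coefficients: a = [1, -2, 1], b = [2, 2]. c[0] = 1×2 = 2; c[1] = 1×2 + -2×2 = -2; c[2] = -2×2 + 1×2 = -2; c[3] = 1×2 = 2. Result coefficients: [2, -2, -2, 2] → 2 - 2x - 2x^2 + 2x^3

2 - 2x - 2x^2 + 2x^3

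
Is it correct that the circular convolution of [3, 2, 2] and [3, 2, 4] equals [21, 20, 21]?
Recompute circular convolution of [3, 2, 2] and [3, 2, 4]: y[0] = 3×3 + 2×4 + 2×2 = 21; y[1] = 3×2 + 2×3 + 2×4 = 20; y[2] = 3×4 + 2×2 + 2×3 = 22 → [21, 20, 22]. Compare to given [21, 20, 21]: they differ at index 2: given 21, correct 22, so answer: No

No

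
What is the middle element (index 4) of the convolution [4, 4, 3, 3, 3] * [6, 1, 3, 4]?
Use y[k] = Σ_i a[i]·b[k-i] at k=4. y[4] = 4×4 + 3×3 + 3×1 + 3×6 = 46

46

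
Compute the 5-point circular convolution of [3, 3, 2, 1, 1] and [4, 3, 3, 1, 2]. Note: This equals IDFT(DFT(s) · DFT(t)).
Either evaluate y[k] = Σ_j s[j]·t[(k-j) mod 5] directly, or use IDFT(DFT(s) · DFT(t)). y[0] = 3×4 + 3×2 + 2×1 + 1×3 + 1×3 = 26; y[1] = 3×3 + 3×4 + 2×2 + 1×1 + 1×3 = 29; y[2] = 3×3 + 3×3 + 2×4 + 1×2 + 1×1 = 29; y[3] = 3×1 + 3×3 + 2×3 + 1×4 + 1×2 = 24; y[4] = 3×2 + 3×1 + 2×3 + 1×3 + 1×4 = 22. Result: [26, 29, 29, 24, 22]

[26, 29, 29, 24, 22]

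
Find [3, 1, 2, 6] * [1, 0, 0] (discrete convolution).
y[0] = 3×1 = 3; y[1] = 3×0 + 1×1 = 1; y[2] = 3×0 + 1×0 + 2×1 = 2; y[3] = 1×0 + 2×0 + 6×1 = 6; y[4] = 2×0 + 6×0 = 0; y[5] = 6×0 = 0

[3, 1, 2, 6, 0, 0]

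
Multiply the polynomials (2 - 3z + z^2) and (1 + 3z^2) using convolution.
Ascending coefficients: a = [2, -3, 1], b = [1, 0, 3]. c[0] = 2×1 = 2; c[1] = 2×0 + -3×1 = -3; c[2] = 2×3 + -3×0 + 1×1 = 7; c[3] = -3×3 + 1×0 = -9; c[4] = 1×3 = 3. Result coefficients: [2, -3, 7, -9, 3] → 2 - 3z + 7z^2 - 9z^3 + 3z^4

2 - 3z + 7z^2 - 9z^3 + 3z^4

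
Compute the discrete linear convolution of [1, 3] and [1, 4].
y[0] = 1×1 = 1; y[1] = 1×4 + 3×1 = 7; y[2] = 3×4 = 12

[1, 7, 12]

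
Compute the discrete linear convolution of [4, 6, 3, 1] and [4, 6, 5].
y[0] = 4×4 = 16; y[1] = 4×6 + 6×4 = 48; y[2] = 4×5 + 6×6 + 3×4 = 68; y[3] = 6×5 + 3×6 + 1×4 = 52; y[4] = 3×5 + 1×6 = 21; y[5] = 1×5 = 5

[16, 48, 68, 52, 21, 5]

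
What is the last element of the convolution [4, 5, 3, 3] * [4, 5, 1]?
Use y[k] = Σ_i a[i]·b[k-i] at k=5. y[5] = 3×1 = 3

3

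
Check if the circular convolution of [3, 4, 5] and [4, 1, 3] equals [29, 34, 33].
Recompute circular convolution of [3, 4, 5] and [4, 1, 3]: y[0] = 3×4 + 4×3 + 5×1 = 29; y[1] = 3×1 + 4×4 + 5×3 = 34; y[2] = 3×3 + 4×1 + 5×4 = 33 → [29, 34, 33]. Given [29, 34, 33] matches, so answer: Yes

Yes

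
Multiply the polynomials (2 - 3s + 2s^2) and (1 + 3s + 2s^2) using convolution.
Ascending coefficients: a = [2, -3, 2], b = [1, 3, 2]. c[0] = 2×1 = 2; c[1] = 2×3 + -3×1 = 3; c[2] = 2×2 + -3×3 + 2×1 = -3; c[3] = -3×2 + 2×3 = 0; c[4] = 2×2 = 4. Result coefficients: [2, 3, -3, 0, 4] → 2 + 3s - 3s^2 + 4s^4

2 + 3s - 3s^2 + 4s^4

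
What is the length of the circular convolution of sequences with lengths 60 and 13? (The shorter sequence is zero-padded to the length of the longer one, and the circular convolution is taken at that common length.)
Circular convolution (zero-padding the shorter input) has length max(m, n) = max(60, 13) = 60

60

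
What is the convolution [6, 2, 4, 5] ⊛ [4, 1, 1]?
y[0] = 6×4 = 24; y[1] = 6×1 + 2×4 = 14; y[2] = 6×1 + 2×1 + 4×4 = 24; y[3] = 2×1 + 4×1 + 5×4 = 26; y[4] = 4×1 + 5×1 = 9; y[5] = 5×1 = 5

[24, 14, 24, 26, 9, 5]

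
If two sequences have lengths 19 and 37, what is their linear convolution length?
Linear/full convolution length: m + n - 1 = 19 + 37 - 1 = 55

55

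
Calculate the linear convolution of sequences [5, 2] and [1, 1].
y[0] = 5×1 = 5; y[1] = 5×1 + 2×1 = 7; y[2] = 2×1 = 2

[5, 7, 2]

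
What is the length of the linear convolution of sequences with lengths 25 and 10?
Linear/full convolution length: m + n - 1 = 25 + 10 - 1 = 34

34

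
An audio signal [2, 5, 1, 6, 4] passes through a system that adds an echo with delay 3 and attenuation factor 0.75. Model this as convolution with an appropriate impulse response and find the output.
Direct-path + delayed-attenuated-path model → impulse response h = [1, 0, 0, 0.75] (1 at lag 0, 0.75 at lag 3). Output y[n] = x[n] + 0.75·x[n - 3] (with x[n] = 0 outside 0..4): y[0] = 2 + 0.75×0 = 2; y[1] = 5 + 0.75×0 = 5; y[2] = 1 + 0.75×0 = 1; y[3] = 6 + 0.75×2 = 7.5; y[4] = 4 + 0.75×5 = 7.75; y[5] = 0 + 0.75×1 = 0.75; y[6] = 0 + 0.75×6 = 4.5; y[7] = 0 + 0.75×4 = 3.0. So y = [2, 5, 1, 7.5, 7.75, 0.75, 4.5, 3.0]

[2, 5, 1, 7.5, 7.75, 0.75, 4.5, 3.0]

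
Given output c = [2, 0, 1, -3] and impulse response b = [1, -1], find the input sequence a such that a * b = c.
Deconvolve c=[2, 0, 1, -3] by b=[1, -1]. Since b[0]=1, solve forward: a[0] = c[0] / 1 = 2; a[1] = (c[1] - 2×-1) / 1 = 2; a[2] = (c[2] - 2×-1) / 1 = 3. So a = [2, 2, 3]. Check by forward convolution: c[0] = 2×1 = 2; c[1] = 2×-1 + 2×1 = 0; c[2] = 2×-1 + 3×1 = 1; c[3] = 3×-1 = -3

[2, 2, 3]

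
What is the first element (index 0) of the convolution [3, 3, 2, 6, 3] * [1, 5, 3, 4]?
Use y[k] = Σ_i a[i]·b[k-i] at k=0. y[0] = 3×1 = 3

3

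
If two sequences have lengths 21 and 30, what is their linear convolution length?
Linear/full convolution length: m + n - 1 = 21 + 30 - 1 = 50

50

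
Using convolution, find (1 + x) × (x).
Ascending coefficients: a = [1, 1], b = [0, 1]. c[0] = 1×0 = 0; c[1] = 1×1 + 1×0 = 1; c[2] = 1×1 = 1. Result coefficients: [0, 1, 1] → x + x^2

x + x^2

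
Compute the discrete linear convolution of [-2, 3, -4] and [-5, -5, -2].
y[0] = -2×-5 = 10; y[1] = -2×-5 + 3×-5 = -5; y[2] = -2×-2 + 3×-5 + -4×-5 = 9; y[3] = 3×-2 + -4×-5 = 14; y[4] = -4×-2 = 8

[10, -5, 9, 14, 8]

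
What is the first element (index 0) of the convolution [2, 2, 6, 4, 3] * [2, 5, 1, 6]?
Use y[k] = Σ_i a[i]·b[k-i] at k=0. y[0] = 2×2 = 4

4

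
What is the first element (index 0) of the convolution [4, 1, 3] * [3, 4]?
Use y[k] = Σ_i a[i]·b[k-i] at k=0. y[0] = 4×3 = 12

12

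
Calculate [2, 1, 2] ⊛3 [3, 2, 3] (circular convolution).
Use y[k] = Σ_j s[j]·t[(k-j) mod 3]. y[0] = 2×3 + 1×3 + 2×2 = 13; y[1] = 2×2 + 1×3 + 2×3 = 13; y[2] = 2×3 + 1×2 + 2×3 = 14. Result: [13, 13, 14]

[13, 13, 14]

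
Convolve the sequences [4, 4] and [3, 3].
y[0] = 4×3 = 12; y[1] = 4×3 + 4×3 = 24; y[2] = 4×3 = 12

[12, 24, 12]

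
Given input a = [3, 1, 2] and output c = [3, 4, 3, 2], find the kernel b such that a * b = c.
Output length 4 = len(a) + len(b) - 1 ⇒ len(b) = 2. Solve b forward using b[k] = (c[k] - Σ_{i≥1} a[i]·b[k-i]) / a[0]: b[0] = c[0] / a[0] = 3 / 3 = 1; b[1] = (c[1] - 1×1) / a[0] = (4 - 1×1) / 3 = 1. So b = [1, 1]. Forward-check [3, 1, 2] * [1, 1]: c[0] = 3×1 = 3; c[1] = 3×1 + 1×1 = 4; c[2] = 1×1 + 2×1 = 3; c[3] = 2×1 = 2 → [3, 4, 3, 2] ✓

[1, 1]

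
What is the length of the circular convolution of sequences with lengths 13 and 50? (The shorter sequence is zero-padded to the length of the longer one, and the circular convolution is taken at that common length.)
Circular convolution (zero-padding the shorter input) has length max(m, n) = max(13, 50) = 50

50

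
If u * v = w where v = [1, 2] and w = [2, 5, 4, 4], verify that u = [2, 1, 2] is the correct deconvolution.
Forward-compute [2, 1, 2] * [1, 2]: w[0] = 2×1 = 2; w[1] = 2×2 + 1×1 = 5; w[2] = 1×2 + 2×1 = 4; w[3] = 2×2 = 4 → [2, 5, 4, 4]. Matches given w = [2, 5, 4, 4], so verified.

Verified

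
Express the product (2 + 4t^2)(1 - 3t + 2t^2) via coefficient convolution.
Ascending coefficients: a = [2, 0, 4], b = [1, -3, 2]. c[0] = 2×1 = 2; c[1] = 2×-3 + 0×1 = -6; c[2] = 2×2 + 0×-3 + 4×1 = 8; c[3] = 0×2 + 4×-3 = -12; c[4] = 4×2 = 8. Result coefficients: [2, -6, 8, -12, 8] → 2 - 6t + 8t^2 - 12t^3 + 8t^4

2 - 6t + 8t^2 - 12t^3 + 8t^4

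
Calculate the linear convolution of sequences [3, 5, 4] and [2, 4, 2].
y[0] = 3×2 = 6; y[1] = 3×4 + 5×2 = 22; y[2] = 3×2 + 5×4 + 4×2 = 34; y[3] = 5×2 + 4×4 = 26; y[4] = 4×2 = 8

[6, 22, 34, 26, 8]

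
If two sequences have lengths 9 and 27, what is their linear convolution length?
Linear/full convolution length: m + n - 1 = 9 + 27 - 1 = 35

35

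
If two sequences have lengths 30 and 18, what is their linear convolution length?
Linear/full convolution length: m + n - 1 = 30 + 18 - 1 = 47

47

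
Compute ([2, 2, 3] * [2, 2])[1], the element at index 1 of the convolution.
Use y[k] = Σ_i a[i]·b[k-i] at k=1. y[1] = 2×2 + 2×2 = 8

8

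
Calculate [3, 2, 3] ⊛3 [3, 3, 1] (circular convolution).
Use y[k] = Σ_j a[j]·b[(k-j) mod 3]. y[0] = 3×3 + 2×1 + 3×3 = 20; y[1] = 3×3 + 2×3 + 3×1 = 18; y[2] = 3×1 + 2×3 + 3×3 = 18. Result: [20, 18, 18]

[20, 18, 18]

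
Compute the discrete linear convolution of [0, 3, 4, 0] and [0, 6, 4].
y[0] = 0×0 = 0; y[1] = 0×6 + 3×0 = 0; y[2] = 0×4 + 3×6 + 4×0 = 18; y[3] = 3×4 + 4×6 + 0×0 = 36; y[4] = 4×4 + 0×6 = 16; y[5] = 0×4 = 0

[0, 0, 18, 36, 16, 0]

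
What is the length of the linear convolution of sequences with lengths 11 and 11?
Linear/full convolution length: m + n - 1 = 11 + 11 - 1 = 21

21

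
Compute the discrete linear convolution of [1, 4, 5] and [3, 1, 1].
y[0] = 1×3 = 3; y[1] = 1×1 + 4×3 = 13; y[2] = 1×1 + 4×1 + 5×3 = 20; y[3] = 4×1 + 5×1 = 9; y[4] = 5×1 = 5

[3, 13, 20, 9, 5]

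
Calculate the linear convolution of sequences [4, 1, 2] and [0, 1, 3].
y[0] = 4×0 = 0; y[1] = 4×1 + 1×0 = 4; y[2] = 4×3 + 1×1 + 2×0 = 13; y[3] = 1×3 + 2×1 = 5; y[4] = 2×3 = 6

[0, 4, 13, 5, 6]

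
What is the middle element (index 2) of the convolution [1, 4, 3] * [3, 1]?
Use y[k] = Σ_i a[i]·b[k-i] at k=2. y[2] = 4×1 + 3×3 = 13

13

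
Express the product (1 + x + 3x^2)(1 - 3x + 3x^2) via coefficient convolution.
Ascending coefficients: a = [1, 1, 3], b = [1, -3, 3]. c[0] = 1×1 = 1; c[1] = 1×-3 + 1×1 = -2; c[2] = 1×3 + 1×-3 + 3×1 = 3; c[3] = 1×3 + 3×-3 = -6; c[4] = 3×3 = 9. Result coefficients: [1, -2, 3, -6, 9] → 1 - 2x + 3x^2 - 6x^3 + 9x^4

1 - 2x + 3x^2 - 6x^3 + 9x^4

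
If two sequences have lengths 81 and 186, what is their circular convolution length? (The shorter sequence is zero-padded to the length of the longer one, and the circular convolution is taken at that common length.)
Circular convolution (zero-padding the shorter input) has length max(m, n) = max(81, 186) = 186

186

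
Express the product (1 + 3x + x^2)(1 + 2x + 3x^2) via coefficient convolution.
Ascending coefficients: a = [1, 3, 1], b = [1, 2, 3]. c[0] = 1×1 = 1; c[1] = 1×2 + 3×1 = 5; c[2] = 1×3 + 3×2 + 1×1 = 10; c[3] = 3×3 + 1×2 = 11; c[4] = 1×3 = 3. Result coefficients: [1, 5, 10, 11, 3] → 1 + 5x + 10x^2 + 11x^3 + 3x^4

1 + 5x + 10x^2 + 11x^3 + 3x^4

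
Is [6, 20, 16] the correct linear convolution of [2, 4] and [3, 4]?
Recompute linear convolution of [2, 4] and [3, 4]: y[0] = 2×3 = 6; y[1] = 2×4 + 4×3 = 20; y[2] = 4×4 = 16 → [6, 20, 16]. Given [6, 20, 16] matches, so answer: Yes

Yes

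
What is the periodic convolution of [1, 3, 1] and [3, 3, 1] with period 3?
Use y[k] = Σ_j s[j]·t[(k-j) mod 3]. y[0] = 1×3 + 3×1 + 1×3 = 9; y[1] = 1×3 + 3×3 + 1×1 = 13; y[2] = 1×1 + 3×3 + 1×3 = 13. Result: [9, 13, 13]

[9, 13, 13]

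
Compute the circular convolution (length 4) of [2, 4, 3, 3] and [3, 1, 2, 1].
Use y[k] = Σ_j s[j]·t[(k-j) mod 4]. y[0] = 2×3 + 4×1 + 3×2 + 3×1 = 19; y[1] = 2×1 + 4×3 + 3×1 + 3×2 = 23; y[2] = 2×2 + 4×1 + 3×3 + 3×1 = 20; y[3] = 2×1 + 4×2 + 3×1 + 3×3 = 22. Result: [19, 23, 20, 22]

[19, 23, 20, 22]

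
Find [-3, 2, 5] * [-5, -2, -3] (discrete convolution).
y[0] = -3×-5 = 15; y[1] = -3×-2 + 2×-5 = -4; y[2] = -3×-3 + 2×-2 + 5×-5 = -20; y[3] = 2×-3 + 5×-2 = -16; y[4] = 5×-3 = -15

[15, -4, -20, -16, -15]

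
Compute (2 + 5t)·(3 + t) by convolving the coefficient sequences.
Ascending coefficients: a = [2, 5], b = [3, 1]. c[0] = 2×3 = 6; c[1] = 2×1 + 5×3 = 17; c[2] = 5×1 = 5. Result coefficients: [6, 17, 5] → 6 + 17t + 5t^2

6 + 17t + 5t^2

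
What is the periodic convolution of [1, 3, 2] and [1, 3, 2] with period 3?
Use y[k] = Σ_j a[j]·b[(k-j) mod 3]. y[0] = 1×1 + 3×2 + 2×3 = 13; y[1] = 1×3 + 3×1 + 2×2 = 10; y[2] = 1×2 + 3×3 + 2×1 = 13. Result: [13, 10, 13]

[13, 10, 13]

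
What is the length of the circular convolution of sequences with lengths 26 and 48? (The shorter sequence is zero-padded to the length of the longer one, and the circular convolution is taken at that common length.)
Circular convolution (zero-padding the shorter input) has length max(m, n) = max(26, 48) = 48

48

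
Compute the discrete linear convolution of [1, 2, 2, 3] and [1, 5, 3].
y[0] = 1×1 = 1; y[1] = 1×5 + 2×1 = 7; y[2] = 1×3 + 2×5 + 2×1 = 15; y[3] = 2×3 + 2×5 + 3×1 = 19; y[4] = 2×3 + 3×5 = 21; y[5] = 3×3 = 9

[1, 7, 15, 19, 21, 9]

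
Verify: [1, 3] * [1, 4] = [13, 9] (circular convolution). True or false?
Recompute circular convolution of [1, 3] and [1, 4]: y[0] = 1×1 + 3×4 = 13; y[1] = 1×4 + 3×1 = 7 → [13, 7]. Compare to given [13, 9]: they differ at index 1: given 9, correct 7, so answer: No

No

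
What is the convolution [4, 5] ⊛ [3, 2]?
y[0] = 4×3 = 12; y[1] = 4×2 + 5×3 = 23; y[2] = 5×2 = 10

[12, 23, 10]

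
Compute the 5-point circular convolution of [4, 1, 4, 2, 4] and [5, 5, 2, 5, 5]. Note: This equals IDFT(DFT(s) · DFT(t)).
Either evaluate y[k] = Σ_j s[j]·t[(k-j) mod 5] directly, or use IDFT(DFT(s) · DFT(t)). y[0] = 4×5 + 1×5 + 4×5 + 2×2 + 4×5 = 69; y[1] = 4×5 + 1×5 + 4×5 + 2×5 + 4×2 = 63; y[2] = 4×2 + 1×5 + 4×5 + 2×5 + 4×5 = 63; y[3] = 4×5 + 1×2 + 4×5 + 2×5 + 4×5 = 72; y[4] = 4×5 + 1×5 + 4×2 + 2×5 + 4×5 = 63. Result: [69, 63, 63, 72, 63]

[69, 63, 63, 72, 63]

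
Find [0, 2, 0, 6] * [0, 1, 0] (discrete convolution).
y[0] = 0×0 = 0; y[1] = 0×1 + 2×0 = 0; y[2] = 0×0 + 2×1 + 0×0 = 2; y[3] = 2×0 + 0×1 + 6×0 = 0; y[4] = 0×0 + 6×1 = 6; y[5] = 6×0 = 0

[0, 0, 2, 0, 6, 0]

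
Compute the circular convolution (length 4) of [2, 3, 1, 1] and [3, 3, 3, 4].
Use y[k] = Σ_j x[j]·h[(k-j) mod 4]. y[0] = 2×3 + 3×4 + 1×3 + 1×3 = 24; y[1] = 2×3 + 3×3 + 1×4 + 1×3 = 22; y[2] = 2×3 + 3×3 + 1×3 + 1×4 = 22; y[3] = 2×4 + 3×3 + 1×3 + 1×3 = 23. Result: [24, 22, 22, 23]

[24, 22, 22, 23]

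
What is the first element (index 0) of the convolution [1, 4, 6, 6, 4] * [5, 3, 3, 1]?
Use y[k] = Σ_i a[i]·b[k-i] at k=0. y[0] = 1×5 = 5

5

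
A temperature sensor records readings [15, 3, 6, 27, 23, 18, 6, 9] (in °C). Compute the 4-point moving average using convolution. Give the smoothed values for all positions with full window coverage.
4-point moving average kernel = [1, 1, 1, 1]. Apply in 'valid' mode (full window coverage): avg[0] = (15 + 3 + 6 + 27) / 4 = 12.75; avg[1] = (3 + 6 + 27 + 23) / 4 = 14.75; avg[2] = (6 + 27 + 23 + 18) / 4 = 18.5; avg[3] = (27 + 23 + 18 + 6) / 4 = 18.5; avg[4] = (23 + 18 + 6 + 9) / 4 = 14.0. Smoothed values: [12.75, 14.75, 18.5, 18.5, 14.0]

[12.75, 14.75, 18.5, 18.5, 14.0]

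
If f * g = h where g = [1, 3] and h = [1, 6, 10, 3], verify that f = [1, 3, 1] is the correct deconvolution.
Forward-compute [1, 3, 1] * [1, 3]: h[0] = 1×1 = 1; h[1] = 1×3 + 3×1 = 6; h[2] = 3×3 + 1×1 = 10; h[3] = 1×3 = 3 → [1, 6, 10, 3]. Matches given h = [1, 6, 10, 3], so verified.

Verified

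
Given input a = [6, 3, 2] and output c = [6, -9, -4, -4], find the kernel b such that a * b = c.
Output length 4 = len(a) + len(b) - 1 ⇒ len(b) = 2. Solve b forward using b[k] = (c[k] - Σ_{i≥1} a[i]·b[k-i]) / a[0]: b[0] = c[0] / a[0] = 6 / 6 = 1; b[1] = (c[1] - 3×1) / a[0] = (-9 - 3×1) / 6 = -2. So b = [1, -2]. Forward-check [6, 3, 2] * [1, -2]: c[0] = 6×1 = 6; c[1] = 6×-2 + 3×1 = -9; c[2] = 3×-2 + 2×1 = -4; c[3] = 2×-2 = -4 → [6, -9, -4, -4] ✓

[1, -2]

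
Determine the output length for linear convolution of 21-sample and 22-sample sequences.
Linear/full convolution length: m + n - 1 = 21 + 22 - 1 = 42

42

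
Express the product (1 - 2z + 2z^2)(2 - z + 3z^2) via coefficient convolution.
Ascending coefficients: a = [1, -2, 2], b = [2, -1, 3]. c[0] = 1×2 = 2; c[1] = 1×-1 + -2×2 = -5; c[2] = 1×3 + -2×-1 + 2×2 = 9; c[3] = -2×3 + 2×-1 = -8; c[4] = 2×3 = 6. Result coefficients: [2, -5, 9, -8, 6] → 2 - 5z + 9z^2 - 8z^3 + 6z^4

2 - 5z + 9z^2 - 8z^3 + 6z^4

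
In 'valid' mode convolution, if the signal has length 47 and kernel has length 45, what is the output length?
'Valid' mode counts only positions where the kernel fully overlaps the signal: m - n + 1 = 47 - 45 + 1 = 3

3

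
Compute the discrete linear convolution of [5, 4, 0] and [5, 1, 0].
y[0] = 5×5 = 25; y[1] = 5×1 + 4×5 = 25; y[2] = 5×0 + 4×1 + 0×5 = 4; y[3] = 4×0 + 0×1 = 0; y[4] = 0×0 = 0

[25, 25, 4, 0, 0]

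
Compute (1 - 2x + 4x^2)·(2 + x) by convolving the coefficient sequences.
Ascending coefficients: a = [1, -2, 4], b = [2, 1]. c[0] = 1×2 = 2; c[1] = 1×1 + -2×2 = -3; c[2] = -2×1 + 4×2 = 6; c[3] = 4×1 = 4. Result coefficients: [2, -3, 6, 4] → 2 - 3x + 6x^2 + 4x^3

2 - 3x + 6x^2 + 4x^3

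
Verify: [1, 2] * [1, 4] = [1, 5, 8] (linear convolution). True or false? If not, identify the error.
Recompute linear convolution of [1, 2] and [1, 4]: y[0] = 1×1 = 1; y[1] = 1×4 + 2×1 = 6; y[2] = 2×4 = 8 → [1, 6, 8]. Compare to given [1, 5, 8]: they differ at index 1: given 5, correct 6, so answer: No

No. Error at index 1: given 5, correct 6.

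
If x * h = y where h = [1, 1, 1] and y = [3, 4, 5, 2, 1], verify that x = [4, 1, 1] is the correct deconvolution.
Forward-compute [4, 1, 1] * [1, 1, 1]: y[0] = 4×1 = 4; y[1] = 4×1 + 1×1 = 5; y[2] = 4×1 + 1×1 + 1×1 = 6; y[3] = 1×1 + 1×1 = 2; y[4] = 1×1 = 1 → [4, 5, 6, 2, 1]. Does not match given y = [3, 4, 5, 2, 1].

Not verified. [4, 1, 1] * [1, 1, 1] = [4, 5, 6, 2, 1], which differs from [3, 4, 5, 2, 1] at index 0.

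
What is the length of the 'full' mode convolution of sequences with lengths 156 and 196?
Linear/full convolution length: m + n - 1 = 156 + 196 - 1 = 351

351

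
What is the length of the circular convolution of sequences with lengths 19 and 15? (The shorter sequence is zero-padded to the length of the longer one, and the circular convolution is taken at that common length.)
Circular convolution (zero-padding the shorter input) has length max(m, n) = max(19, 15) = 19

19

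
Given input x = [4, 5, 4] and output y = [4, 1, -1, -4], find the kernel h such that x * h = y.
Output length 4 = len(x) + len(h) - 1 ⇒ len(h) = 2. Solve h forward using h[k] = (y[k] - Σ_{i≥1} x[i]·h[k-i]) / x[0]: h[0] = y[0] / x[0] = 4 / 4 = 1; h[1] = (y[1] - 5×1) / x[0] = (1 - 5×1) / 4 = -1. So h = [1, -1]. Forward-check [4, 5, 4] * [1, -1]: y[0] = 4×1 = 4; y[1] = 4×-1 + 5×1 = 1; y[2] = 5×-1 + 4×1 = -1; y[3] = 4×-1 = -4 → [4, 1, -1, -4] ✓

[1, -1]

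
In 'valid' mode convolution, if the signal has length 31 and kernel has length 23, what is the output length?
'Valid' mode counts only positions where the kernel fully overlaps the signal: m - n + 1 = 31 - 23 + 1 = 9

9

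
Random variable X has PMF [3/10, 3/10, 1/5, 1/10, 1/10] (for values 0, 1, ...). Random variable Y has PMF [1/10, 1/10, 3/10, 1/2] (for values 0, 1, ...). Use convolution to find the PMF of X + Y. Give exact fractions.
P(X+Y=k) = Σ_i P(X=i)·P(Y=k-i) — a convolution of [3/10, 3/10, 1/5, 1/10, 1/10] and [1/10, 1/10, 3/10, 1/2]. P(X+Y=0) = (3/10)×(1/10) = 3/100; P(X+Y=1) = (3/10)×(1/10) + (3/10)×(1/10) = 3/100 + 3/100 = 3/50; P(X+Y=2) = (3/10)×(3/10) + (3/10)×(1/10) + (1/5)×(1/10) = 9/100 + 3/100 + 1/50 = 7/50; P(X+Y=3) = (3/10)×(1/2) + (3/10)×(3/10) + (1/5)×(1/10) + (1/10)×(1/10) = 3/20 + 9/100 + 1/50 + 1/100 = 27/100; P(X+Y=4) = (3/10)×(1/2) + (1/5)×(3/10) + (1/10)×(1/10) + (1/10)×(1/10) = 3/20 + 3/50 + 1/100 + 1/100 = 23/100; P(X+Y=5) = (1/5)×(1/2) + (1/10)×(3/10) + (1/10)×(1/10) = 1/10 + 3/100 + 1/100 = 7/50; P(X+Y=6) = (1/10)×(1/2) + (1/10)×(3/10) = 1/20 + 3/100 = 2/25; P(X+Y=7) = (1/10)×(1/2) = 1/20. PMF: [3/100, 3/50, 7/50, 27/100, 23/100, 7/50, 2/25, 1/20] (sums to 1 ✓)

[3/100, 3/50, 7/50, 27/100, 23/100, 7/50, 2/25, 1/20]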